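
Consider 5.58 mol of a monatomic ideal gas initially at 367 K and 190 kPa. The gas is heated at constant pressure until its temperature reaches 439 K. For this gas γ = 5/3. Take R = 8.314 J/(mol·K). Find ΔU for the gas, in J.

V₁ = nRT₁/P₁ = 5.58×8.314×367/190 = 89.6 L.
Isobaric: P stays 190 kPa; V/T = const ⇒ T₂ = 439 K, V₂ = 107 L.
For an ideal gas ΔU = nCvΔT with Cv = (3/2)R = 12.5 J/(mol·K).
ΔU = 5.58×12.5×(439−367) = 5010 J.

5010 J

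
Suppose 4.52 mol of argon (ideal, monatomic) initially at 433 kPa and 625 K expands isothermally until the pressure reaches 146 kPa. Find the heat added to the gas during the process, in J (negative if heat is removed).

25500 J

V₁ = nRT₁/P₁ = 4.52×8.314×625/433 = 54.2 L.
Isothermal: T stays 625 K; PV = const ⇒ V₂ = 161 L, P₂ = 146 kPa.
ΔU = 0 (ideal gas, T constant).
W = nRT ln(V₂/V₁) = 4.52×8.314×625×ln(2.97) = 25500 J.
Q = ΔU + W = 25500 J.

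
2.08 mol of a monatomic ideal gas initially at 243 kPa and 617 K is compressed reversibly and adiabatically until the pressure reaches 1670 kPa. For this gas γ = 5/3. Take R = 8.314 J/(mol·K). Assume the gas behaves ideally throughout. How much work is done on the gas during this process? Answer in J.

18600 J

V₁ = nRT₁/P₁ = 2.08×8.314×617/243 = 43.9 L.
Adiabatic: T₂/T₁ = (P₂/P₁)^((γ−1)/γ) ⇒ T₂ = 617×(6.87)^0.400 = 1330 K; V₂ = 13.8 L.
ΔU = nCvΔT = 2.08×12.5×(1330−617) = 18600 J.
Q = 0 for an adiabatic process, so W = −ΔU = -18600 J.
Work done on the gas = −W_by = 18600 J.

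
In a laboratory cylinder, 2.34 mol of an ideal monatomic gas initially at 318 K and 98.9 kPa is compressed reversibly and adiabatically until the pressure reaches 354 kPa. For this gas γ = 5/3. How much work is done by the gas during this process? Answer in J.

-6180 J

V₁ = nRT₁/P₁ = 2.34×8.314×318/98.9 = 62.6 L.
Adiabatic: T₂/T₁ = (P₂/P₁)^((γ−1)/γ) ⇒ T₂ = 318×(3.58)^0.400 = 530 K; V₂ = 29.1 L.
ΔU = nCvΔT = 2.34×12.5×(530−318) = 6180 J.
Q = 0 for an adiabatic process, so W = −ΔU = -6180 J.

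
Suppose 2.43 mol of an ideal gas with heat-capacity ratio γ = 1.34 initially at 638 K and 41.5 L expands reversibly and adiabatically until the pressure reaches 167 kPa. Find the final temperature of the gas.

P₁ = nRT₁/V₁ = 2.43×8.314×638/41.5 = 311 kPa.
Adiabatic: T₂/T₁ = (P₂/P₁)^((γ−1)/γ) ⇒ T₂ = 638×(0.538)^0.254 = 545 K; V₂ = 65.9 L.

545 K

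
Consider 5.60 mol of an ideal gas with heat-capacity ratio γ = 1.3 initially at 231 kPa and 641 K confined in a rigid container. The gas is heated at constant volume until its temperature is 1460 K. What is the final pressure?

526 kPa

V₁ = nRT₁/P₁ = 5.60×8.314×641/231 = 129 L.
Isochoric: V stays 129 L; P/T = const ⇒ T₂ = 1460 K, P₂ = 526 kPa.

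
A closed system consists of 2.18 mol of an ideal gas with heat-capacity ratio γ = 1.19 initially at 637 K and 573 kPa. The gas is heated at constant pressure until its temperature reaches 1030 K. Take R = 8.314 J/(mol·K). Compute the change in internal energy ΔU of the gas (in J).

37500 J

V₁ = nRT₁/P₁ = 2.18×8.314×637/573 = 20.1 L.
Isobaric: P stays 573 kPa; V/T = const ⇒ T₂ = 1030 K, V₂ = 32.6 L.
For an ideal gas ΔU = nCvΔT with Cv = R/(γ−1) = 43.8 J/(mol·K).
ΔU = 2.18×43.8×(1030−637) = 37500 J.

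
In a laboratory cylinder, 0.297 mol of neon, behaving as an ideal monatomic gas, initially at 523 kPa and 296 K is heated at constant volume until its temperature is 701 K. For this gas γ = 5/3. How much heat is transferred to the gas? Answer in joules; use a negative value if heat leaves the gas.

1500 J

V₁ = nRT₁/P₁ = 0.297×8.314×296/523 = 1.40 L.
Isochoric: V stays 1.40 L; P/T = const ⇒ T₂ = 701 K, P₂ = 1240 kPa.
W = 0 (no volume change).
ΔU = nCvΔT = 0.297×12.5×(701−296) = 1500 J.
Q = ΔU = 1500 J.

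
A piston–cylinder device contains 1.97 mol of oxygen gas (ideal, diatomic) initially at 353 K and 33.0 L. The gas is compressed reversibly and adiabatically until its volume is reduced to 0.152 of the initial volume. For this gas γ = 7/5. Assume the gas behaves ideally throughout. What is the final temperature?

P₁ = nRT₁/V₁ = 1.97×8.314×353/33.0 = 175 kPa.
Adiabatic: TV^(γ−1) = const ⇒ T₂ = 353×(6.58)^0.400 = 750 K; PV^γ = const ⇒ P₂ = 2450 kPa.

750 K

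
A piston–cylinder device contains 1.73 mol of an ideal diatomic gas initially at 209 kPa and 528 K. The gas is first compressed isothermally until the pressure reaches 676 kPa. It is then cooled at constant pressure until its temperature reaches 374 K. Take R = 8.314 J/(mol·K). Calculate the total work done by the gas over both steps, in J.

-11100 J

V₁ = nRT₁/P₁ = 1.73×8.314×528/209 = 36.3 L.
Step 1 — Isothermal: T stays 528 K; PV = const ⇒ V₂ = 11.2 L, P₂ = 676 kPa.
ΔU = 0 (ideal gas, T constant).
W = nRT ln(V₂/V₁) = 1.73×8.314×528×ln(0.309) = -8910 J.
Q = ΔU + W = -8910 J.
State after step 1: P = 676 kPa, V = 11.2 L, T = 528 K.
Step 2 — Isobaric: P stays 676 kPa; V/T = const ⇒ T₂ = 374 K, V₂ = 7.96 L.
W = PΔV = 676×(7.96−11.2) kPa·L = -2220 J.
ΔU = nCvΔT = 1.73×20.8×(374−528) = -5540 J.
Q = ΔU + W = nCpΔT = -7750 J.
Net over both steps: W = -11100 J, Q = -16700 J, ΔU = -5540 J.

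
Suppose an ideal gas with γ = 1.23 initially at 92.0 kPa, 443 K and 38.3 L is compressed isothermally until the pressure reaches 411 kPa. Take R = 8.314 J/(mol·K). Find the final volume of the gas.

Isothermal: T stays 443 K; PV = const ⇒ V₂ = 8.57 L, P₂ = 411 kPa.

8.57 L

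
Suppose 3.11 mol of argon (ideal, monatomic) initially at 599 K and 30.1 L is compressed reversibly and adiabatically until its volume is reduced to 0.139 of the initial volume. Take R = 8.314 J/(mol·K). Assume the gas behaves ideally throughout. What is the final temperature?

P₁ = nRT₁/V₁ = 3.11×8.314×599/30.1 = 515 kPa.
Adiabatic: TV^(γ−1) = const ⇒ T₂ = 599×(7.19)^0.667 = 2230 K; PV^γ = const ⇒ P₂ = 13800 kPa.

2230 K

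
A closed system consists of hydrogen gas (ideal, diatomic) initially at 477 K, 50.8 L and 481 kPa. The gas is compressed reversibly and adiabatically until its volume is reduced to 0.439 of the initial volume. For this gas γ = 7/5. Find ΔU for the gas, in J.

23800 J

n = P₁V₁/(RT₁) = 481×50.8/(8.314×477) = 6.16 mol.
Adiabatic: TV^(γ−1) = const ⇒ T₂ = 477×(2.28)^0.400 = 663 K; PV^γ = const ⇒ P₂ = 1520 kPa.
For an ideal gas ΔU = nCvΔT with Cv = (5/2)R = 20.8 J/(mol·K).
ΔU = 6.16×20.8×(663−477) = 23800 J.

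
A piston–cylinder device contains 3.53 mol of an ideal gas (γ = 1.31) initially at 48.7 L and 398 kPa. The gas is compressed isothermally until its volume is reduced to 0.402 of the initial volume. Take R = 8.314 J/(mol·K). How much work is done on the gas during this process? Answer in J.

17700 J

T₁ = P₁V₁/(nR) = 398×48.7/(3.53×8.314) = 660 K.
Isothermal: T stays 660 K; PV = const ⇒ V₂ = 19.6 L, P₂ = 990 kPa.
W = nRT ln(V₂/V₁) = 3.53×8.314×660×ln(0.402) = -17700 J.
Work done on the gas = −W_by = 17700 J.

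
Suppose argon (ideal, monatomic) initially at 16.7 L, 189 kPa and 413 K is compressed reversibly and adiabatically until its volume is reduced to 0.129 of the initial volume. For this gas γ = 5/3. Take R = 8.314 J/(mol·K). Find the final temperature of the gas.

1620 K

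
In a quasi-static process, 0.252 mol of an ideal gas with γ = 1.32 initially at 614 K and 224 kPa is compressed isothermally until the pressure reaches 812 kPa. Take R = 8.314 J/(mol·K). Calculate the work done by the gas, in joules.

V₁ = nRT₁/P₁ = 0.252×8.314×614/224 = 5.74 L.
Isothermal: T stays 614 K; PV = const ⇒ V₂ = 1.58 L, P₂ = 812 kPa.
W = nRT ln(V₂/V₁) = 0.252×8.314×614×ln(0.276) = -1660 J.

-1660 J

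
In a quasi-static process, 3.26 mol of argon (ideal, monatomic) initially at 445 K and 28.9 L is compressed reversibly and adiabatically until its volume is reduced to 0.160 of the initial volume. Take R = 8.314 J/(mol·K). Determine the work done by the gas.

-43300 J

P₁ = nRT₁/V₁ = 3.26×8.314×445/28.9 = 417 kPa.
Adiabatic: TV^(γ−1) = const ⇒ T₂ = 445×(6.25)^0.667 = 1510 K; PV^γ = const ⇒ P₂ = 8850 kPa.
ΔU = nCvΔT = 3.26×12.5×(1510−445) = 43300 J.
Q = 0 for an adiabatic process, so W = −ΔU = -43300 J.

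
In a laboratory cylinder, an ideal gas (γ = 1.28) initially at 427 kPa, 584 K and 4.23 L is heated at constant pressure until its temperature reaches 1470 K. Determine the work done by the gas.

n = P₁V₁/(RT₁) = 427×4.23/(8.314×584) = 0.372 mol.
Isobaric: P stays 427 kPa; V/T = const ⇒ T₂ = 1470 K, V₂ = 10.6 L.
W = PΔV = 427×(10.6−4.23) kPa·L = 2740 J.

2740 J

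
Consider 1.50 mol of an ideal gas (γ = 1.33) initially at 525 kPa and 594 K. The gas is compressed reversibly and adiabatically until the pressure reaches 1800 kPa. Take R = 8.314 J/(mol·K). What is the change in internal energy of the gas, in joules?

V₁ = nRT₁/P₁ = 1.50×8.314×594/525 = 14.1 L.
Adiabatic: T₂/T₁ = (P₂/P₁)^((γ−1)/γ) ⇒ T₂ = 594×(3.43)^0.248 = 806 K; V₂ = 5.59 L.
For an ideal gas ΔU = nCvΔT with Cv = R/(γ−1) = 25.2 J/(mol·K).
ΔU = 1.50×25.2×(806−594) = 8030 J.

8030 J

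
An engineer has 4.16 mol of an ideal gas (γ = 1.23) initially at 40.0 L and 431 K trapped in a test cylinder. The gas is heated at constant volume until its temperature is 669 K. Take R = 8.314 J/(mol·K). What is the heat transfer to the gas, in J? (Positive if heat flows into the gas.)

P₁ = nRT₁/V₁ = 4.16×8.314×431/40.0 = 373 kPa.
Isochoric: V stays 40.0 L; P/T = const ⇒ T₂ = 669 K, P₂ = 578 kPa.
W = 0 (no volume change).
ΔU = nCvΔT = 4.16×36.1×(669−431) = 35800 J.
Q = ΔU = 35800 J.

35800 J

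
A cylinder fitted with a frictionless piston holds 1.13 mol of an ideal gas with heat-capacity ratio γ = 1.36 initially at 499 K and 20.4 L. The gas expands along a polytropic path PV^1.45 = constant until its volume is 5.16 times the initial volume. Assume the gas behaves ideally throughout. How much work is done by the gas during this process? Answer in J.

5440 J

P₁ = nRT₁/V₁ = 1.13×8.314×499/20.4 = 230 kPa.
Polytropic n=1.45: T₂ = T₁(V₁/V₂)^(n−1) = 499×(0.194)^0.45 = 238 K; P₂ = P₁(V₁/V₂)^n = 21.3 kPa.
W = (P₁V₁−P₂V₂)/(n−1) = (230×20.4−21.3×105)/0.45 = 5440 J.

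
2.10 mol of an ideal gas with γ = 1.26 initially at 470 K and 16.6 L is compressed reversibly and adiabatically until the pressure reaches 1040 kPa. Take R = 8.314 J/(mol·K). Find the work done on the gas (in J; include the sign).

5240 J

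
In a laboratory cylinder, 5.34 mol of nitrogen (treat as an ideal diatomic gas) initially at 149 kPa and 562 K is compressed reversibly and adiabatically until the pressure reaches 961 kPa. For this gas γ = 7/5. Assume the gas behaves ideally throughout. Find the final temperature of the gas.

957 K

V₁ = nRT₁/P₁ = 5.34×8.314×562/149 = 167 L.
Adiabatic: T₂/T₁ = (P₂/P₁)^((γ−1)/γ) ⇒ T₂ = 562×(6.45)^0.286 = 957 K; V₂ = 44.2 L.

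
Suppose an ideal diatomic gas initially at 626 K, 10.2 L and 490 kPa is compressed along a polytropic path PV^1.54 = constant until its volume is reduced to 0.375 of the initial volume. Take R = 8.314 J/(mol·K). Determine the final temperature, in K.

Polytropic n=1.54: T₂ = T₁(V₁/V₂)^(n−1) = 626×(2.67)^0.54 = 1060 K; P₂ = P₁(V₁/V₂)^n = 2220 kPa.

1060 K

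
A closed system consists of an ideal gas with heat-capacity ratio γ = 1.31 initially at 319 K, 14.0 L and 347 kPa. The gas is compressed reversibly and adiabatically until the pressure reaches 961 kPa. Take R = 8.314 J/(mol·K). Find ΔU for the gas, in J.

4270 J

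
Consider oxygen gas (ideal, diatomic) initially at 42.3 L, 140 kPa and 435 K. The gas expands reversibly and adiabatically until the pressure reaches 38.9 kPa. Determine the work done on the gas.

-4540 J

n = P₁V₁/(RT₁) = 140×42.3/(8.314×435) = 1.64 mol.
Adiabatic: T₂/T₁ = (P₂/P₁)^((γ−1)/γ) ⇒ T₂ = 435×(0.278)^0.286 = 302 K; V₂ = 106 L.
ΔU = nCvΔT = 1.64×20.8×(302−435) = -4540 J.
Q = 0 for an adiabatic process, so W = −ΔU = 4540 J.
Work done on the gas = −W_by = -4540 J.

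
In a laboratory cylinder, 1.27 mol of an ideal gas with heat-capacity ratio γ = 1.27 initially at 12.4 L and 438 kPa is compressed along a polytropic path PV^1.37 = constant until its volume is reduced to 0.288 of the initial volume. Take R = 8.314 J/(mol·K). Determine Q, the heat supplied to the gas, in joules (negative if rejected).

3180 J

T₁ = P₁V₁/(nR) = 438×12.4/(1.27×8.314) = 514 K.
Polytropic n=1.37: T₂ = T₁(V₁/V₂)^(n−1) = 514×(3.47)^0.37 = 815 K; P₂ = P₁(V₁/V₂)^n = 2410 kPa.
W = (P₁V₁−P₂V₂)/(n−1) = (438×12.4−2410×3.57)/0.37 = -8590 J.
ΔU = nCvΔT = 1.27×30.8×(815−514) = 11800 J.
Q = ΔU + W = 3180 J.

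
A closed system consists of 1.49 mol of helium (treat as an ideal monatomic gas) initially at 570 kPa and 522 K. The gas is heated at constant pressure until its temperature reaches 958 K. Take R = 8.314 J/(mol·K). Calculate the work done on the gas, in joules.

-5400 J

V₁ = nRT₁/P₁ = 1.49×8.314×522/570 = 11.3 L.
Isobaric: P stays 570 kPa; V/T = const ⇒ T₂ = 958 K, V₂ = 20.8 L.
W = PΔV = 570×(20.8−11.3) kPa·L = 5400 J.
Work done on the gas = −W_by = -5400 J.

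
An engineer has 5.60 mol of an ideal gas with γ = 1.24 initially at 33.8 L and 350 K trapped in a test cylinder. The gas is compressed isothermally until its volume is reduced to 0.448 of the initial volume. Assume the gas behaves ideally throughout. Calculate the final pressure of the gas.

P₁ = nRT₁/V₁ = 5.60×8.314×350/33.8 = 482 kPa.
Isothermal: T stays 350 K; PV = const ⇒ V₂ = 15.1 L, P₂ = 1080 kPa.

1080 kPa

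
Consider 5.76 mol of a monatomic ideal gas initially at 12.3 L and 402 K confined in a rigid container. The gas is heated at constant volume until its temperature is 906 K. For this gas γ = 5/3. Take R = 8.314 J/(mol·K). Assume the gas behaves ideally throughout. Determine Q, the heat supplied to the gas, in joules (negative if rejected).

P₁ = nRT₁/V₁ = 5.76×8.314×402/12.3 = 1570 kPa.
Isochoric: V stays 12.3 L; P/T = const ⇒ T₂ = 906 K, P₂ = 3530 kPa.
W = 0 (no volume change).
ΔU = nCvΔT = 5.76×12.5×(906−402) = 36200 J.
Q = ΔU = 36200 J.

36200 J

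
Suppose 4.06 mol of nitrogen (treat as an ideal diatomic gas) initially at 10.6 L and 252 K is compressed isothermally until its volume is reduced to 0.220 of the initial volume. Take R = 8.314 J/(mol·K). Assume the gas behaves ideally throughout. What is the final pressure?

P₁ = nRT₁/V₁ = 4.06×8.314×252/10.6 = 802 kPa.
Isothermal: T stays 252 K; PV = const ⇒ V₂ = 2.33 L, P₂ = 3650 kPa.

3650 kPa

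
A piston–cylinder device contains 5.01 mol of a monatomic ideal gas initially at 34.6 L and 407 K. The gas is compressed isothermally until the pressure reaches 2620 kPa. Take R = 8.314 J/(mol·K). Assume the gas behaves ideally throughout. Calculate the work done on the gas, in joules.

P₁ = nRT₁/V₁ = 5.01×8.314×407/34.6 = 490 kPa.
Isothermal: T stays 407 K; PV = const ⇒ V₂ = 6.47 L, P₂ = 2620 kPa.
W = nRT ln(V₂/V₁) = 5.01×8.314×407×ln(0.187) = -28400 J.
Work done on the gas = −W_by = 28400 J.

28400 J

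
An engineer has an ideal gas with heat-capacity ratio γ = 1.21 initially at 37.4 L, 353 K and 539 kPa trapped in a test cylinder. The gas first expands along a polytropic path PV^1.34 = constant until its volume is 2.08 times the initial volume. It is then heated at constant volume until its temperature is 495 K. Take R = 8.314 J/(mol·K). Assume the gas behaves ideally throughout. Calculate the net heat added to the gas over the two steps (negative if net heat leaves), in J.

n = P₁V₁/(RT₁) = 539×37.4/(8.314×353) = 6.87 mol.
Step 1 — Polytropic n=1.34: T₂ = T₁(V₁/V₂)^(n−1) = 353×(0.481)^0.34 = 275 K; P₂ = P₁(V₁/V₂)^n = 202 kPa.
W = (P₁V₁−P₂V₂)/(n−1) = (539×37.4−202×77.8)/0.34 = 13100 J.
ΔU = nCvΔT = 6.87×39.6×(275−353) = -21200 J.
Q = ΔU + W = -8090 J.
State after step 1: P = 202 kPa, V = 77.8 L, T = 275 K.
Step 2 — Isochoric: V stays 77.8 L; P/T = const ⇒ T₂ = 495 K, P₂ = 363 kPa.
W = 0 (no volume change).
ΔU = nCvΔT = 6.87×39.6×(495−275) = 59800 J.
Q = ΔU = 59800 J.
Net over both steps: W = 13100 J, Q = 51700 J, ΔU = 38600 J.

51700 J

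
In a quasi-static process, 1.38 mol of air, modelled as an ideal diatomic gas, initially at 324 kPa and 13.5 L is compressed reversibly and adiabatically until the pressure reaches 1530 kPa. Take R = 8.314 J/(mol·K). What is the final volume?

T₁ = P₁V₁/(nR) = 324×13.5/(1.38×8.314) = 381 K.
Adiabatic: T₂/T₁ = (P₂/P₁)^((γ−1)/γ) ⇒ T₂ = 381×(4.72)^0.286 = 594 K; V₂ = 4.45 L.

4.45 L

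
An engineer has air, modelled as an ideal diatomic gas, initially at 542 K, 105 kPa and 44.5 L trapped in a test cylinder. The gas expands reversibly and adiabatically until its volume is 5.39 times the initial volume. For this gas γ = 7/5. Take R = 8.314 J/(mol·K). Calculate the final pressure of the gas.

9.93 kPa

Adiabatic: TV^(γ−1) = const ⇒ T₂ = 542×(0.186)^0.400 = 276 K; PV^γ = const ⇒ P₂ = 9.93 kPa.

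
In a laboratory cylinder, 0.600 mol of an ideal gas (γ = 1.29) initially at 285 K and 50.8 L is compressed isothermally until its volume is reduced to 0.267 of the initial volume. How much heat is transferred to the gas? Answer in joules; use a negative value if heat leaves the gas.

-1880 J

P₁ = nRT₁/V₁ = 0.600×8.314×285/50.8 = 28.0 kPa.
Isothermal: T stays 285 K; PV = const ⇒ V₂ = 13.6 L, P₂ = 105 kPa.
ΔU = 0 (ideal gas, T constant).
W = nRT ln(V₂/V₁) = 0.600×8.314×285×ln(0.267) = -1880 J.
Q = ΔU + W = -1880 J.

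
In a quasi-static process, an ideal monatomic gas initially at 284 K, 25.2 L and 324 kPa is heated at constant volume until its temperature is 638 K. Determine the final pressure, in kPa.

Isochoric: V stays 25.2 L; P/T = const ⇒ T₂ = 638 K, P₂ = 728 kPa.

728 kPa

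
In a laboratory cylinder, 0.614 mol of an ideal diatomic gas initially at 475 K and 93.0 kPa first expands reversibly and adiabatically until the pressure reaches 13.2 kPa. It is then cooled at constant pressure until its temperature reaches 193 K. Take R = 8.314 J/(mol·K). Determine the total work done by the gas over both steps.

V₁ = nRT₁/P₁ = 0.614×8.314×475/93.0 = 26.1 L.
Step 1 — Adiabatic: T₂/T₁ = (P₂/P₁)^((γ−1)/γ) ⇒ T₂ = 475×(0.142)^0.286 = 272 K; V₂ = 105 L.
ΔU = nCvΔT = 0.614×20.8×(272−475) = -2590 J.
Q = 0 for an adiabatic process, so W = −ΔU = 2590 J.
State after step 1: P = 13.2 kPa, V = 105 L, T = 272 K.
Step 2 — Isobaric: P stays 13.2 kPa; V/T = const ⇒ T₂ = 193 K, V₂ = 74.6 L.
W = PΔV = 13.2×(74.6−105) kPa·L = -403 J.
ΔU = nCvΔT = 0.614×20.8×(193−272) = -1010 J.
Q = ΔU + W = nCpΔT = -1410 J.
Net over both steps: W = 2190 J, Q = -1410 J, ΔU = -3600 J.

2190 J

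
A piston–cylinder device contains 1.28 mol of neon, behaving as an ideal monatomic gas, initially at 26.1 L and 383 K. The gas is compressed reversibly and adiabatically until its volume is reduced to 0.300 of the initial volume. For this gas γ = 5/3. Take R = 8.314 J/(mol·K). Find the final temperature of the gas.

P₁ = nRT₁/V₁ = 1.28×8.314×383/26.1 = 156 kPa.
Adiabatic: TV^(γ−1) = const ⇒ T₂ = 383×(3.33)^0.667 = 855 K; PV^γ = const ⇒ P₂ = 1160 kPa.

855 K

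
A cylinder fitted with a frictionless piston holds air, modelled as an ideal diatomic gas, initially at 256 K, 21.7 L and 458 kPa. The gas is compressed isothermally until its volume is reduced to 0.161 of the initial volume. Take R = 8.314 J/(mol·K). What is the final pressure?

2840 kPa

Isothermal: T stays 256 K; PV = const ⇒ V₂ = 3.49 L, P₂ = 2840 kPa.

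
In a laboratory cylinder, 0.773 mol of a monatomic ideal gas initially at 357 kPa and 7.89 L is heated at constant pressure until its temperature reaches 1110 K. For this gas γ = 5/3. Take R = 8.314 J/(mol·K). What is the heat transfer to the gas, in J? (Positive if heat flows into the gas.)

10800 J

T₁ = P₁V₁/(nR) = 357×7.89/(0.773×8.314) = 438 K.
Isobaric: P stays 357 kPa; V/T = const ⇒ T₂ = 1110 K, V₂ = 20.0 L.
W = PΔV = 357×(20.0−7.89) kPa·L = 4320 J.
ΔU = nCvΔT = 0.773×12.5×(1110−438) = 6480 J.
Q = ΔU + W = nCpΔT = 10800 J.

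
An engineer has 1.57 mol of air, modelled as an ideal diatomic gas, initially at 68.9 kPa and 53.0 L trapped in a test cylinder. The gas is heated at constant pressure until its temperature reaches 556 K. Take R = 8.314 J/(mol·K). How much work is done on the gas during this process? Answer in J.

-3610 J

T₁ = P₁V₁/(nR) = 68.9×53.0/(1.57×8.314) = 280 K.
Isobaric: P stays 68.9 kPa; V/T = const ⇒ T₂ = 556 K, V₂ = 105 L.
W = PΔV = 68.9×(105−53.0) kPa·L = 3610 J.
Work done on the gas = −W_by = -3610 J.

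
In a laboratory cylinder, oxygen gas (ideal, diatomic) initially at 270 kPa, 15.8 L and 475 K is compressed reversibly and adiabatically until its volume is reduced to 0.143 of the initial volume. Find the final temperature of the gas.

1030 K

Adiabatic: TV^(γ−1) = const ⇒ T₂ = 475×(6.99)^0.400 = 1030 K; PV^γ = const ⇒ P₂ = 4110 kPa.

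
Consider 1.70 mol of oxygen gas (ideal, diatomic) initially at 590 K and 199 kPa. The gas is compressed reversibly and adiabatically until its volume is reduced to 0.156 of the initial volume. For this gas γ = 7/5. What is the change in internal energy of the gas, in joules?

V₁ = nRT₁/P₁ = 1.70×8.314×590/199 = 41.9 L.
Adiabatic: TV^(γ−1) = const ⇒ T₂ = 590×(6.41)^0.400 = 1240 K; PV^γ = const ⇒ P₂ = 2680 kPa.
For an ideal gas ΔU = nCvΔT with Cv = (5/2)R = 20.8 J/(mol·K).
ΔU = 1.70×20.8×(1240−590) = 23000 J.

23000 J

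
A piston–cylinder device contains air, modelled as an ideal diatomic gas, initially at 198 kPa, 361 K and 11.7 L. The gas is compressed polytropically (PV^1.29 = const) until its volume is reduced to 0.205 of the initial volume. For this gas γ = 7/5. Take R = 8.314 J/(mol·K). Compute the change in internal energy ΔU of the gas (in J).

3380 J

n = P₁V₁/(RT₁) = 198×11.7/(8.314×361) = 0.772 mol.
Polytropic n=1.29: T₂ = T₁(V₁/V₂)^(n−1) = 361×(4.88)^0.29 = 572 K; P₂ = P₁(V₁/V₂)^n = 1530 kPa.
For an ideal gas ΔU = nCvΔT with Cv = (5/2)R = 20.8 J/(mol·K).
ΔU = 0.772×20.8×(572−361) = 3380 J.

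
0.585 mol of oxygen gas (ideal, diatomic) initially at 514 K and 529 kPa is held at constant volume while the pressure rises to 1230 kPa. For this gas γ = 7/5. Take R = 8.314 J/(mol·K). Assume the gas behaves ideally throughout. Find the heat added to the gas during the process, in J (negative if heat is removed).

8280 J

V₁ = nRT₁/P₁ = 0.585×8.314×514/529 = 4.73 L.
Isochoric: V stays 4.73 L; P/T = const ⇒ T₂ = 1200 K, P₂ = 1230 kPa.
W = 0 (no volume change).
ΔU = nCvΔT = 0.585×20.8×(1200−514) = 8280 J.
Q = ΔU = 8280 J.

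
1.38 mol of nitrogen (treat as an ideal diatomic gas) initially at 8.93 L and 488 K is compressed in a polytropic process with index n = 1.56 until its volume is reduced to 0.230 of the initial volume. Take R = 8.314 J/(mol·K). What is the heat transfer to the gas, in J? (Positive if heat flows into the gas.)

5110 J

P₁ = nRT₁/V₁ = 1.38×8.314×488/8.93 = 627 kPa.
Polytropic n=1.56: T₂ = T₁(V₁/V₂)^(n−1) = 488×(4.35)^0.56 = 1110 K; P₂ = P₁(V₁/V₂)^n = 6210 kPa.
W = (P₁V₁−P₂V₂)/(n−1) = (627×8.93−6210×2.05)/0.56 = -12800 J.
ΔU = nCvΔT = 1.38×20.8×(1110−488) = 17900 J.
Q = ΔU + W = 5110 J.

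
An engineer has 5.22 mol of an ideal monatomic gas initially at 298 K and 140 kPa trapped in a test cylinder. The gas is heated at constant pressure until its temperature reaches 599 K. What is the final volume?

186 L

V₁ = nRT₁/P₁ = 5.22×8.314×298/140 = 92.4 L.
Isobaric: P stays 140 kPa; V/T = const ⇒ T₂ = 599 K, V₂ = 186 L.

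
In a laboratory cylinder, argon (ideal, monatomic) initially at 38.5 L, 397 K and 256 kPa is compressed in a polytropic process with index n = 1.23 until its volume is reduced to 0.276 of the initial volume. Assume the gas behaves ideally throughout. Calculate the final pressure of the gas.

1250 kPa

Polytropic n=1.23: T₂ = T₁(V₁/V₂)^(n−1) = 397×(3.62)^0.23 = 534 K; P₂ = P₁(V₁/V₂)^n = 1250 kPa.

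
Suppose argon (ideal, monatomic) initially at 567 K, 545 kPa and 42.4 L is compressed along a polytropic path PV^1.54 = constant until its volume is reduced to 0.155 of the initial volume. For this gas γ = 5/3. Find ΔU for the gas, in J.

n = P₁V₁/(RT₁) = 545×42.4/(8.314×567) = 4.90 mol.
Polytropic n=1.54: T₂ = T₁(V₁/V₂)^(n−1) = 567×(6.45)^0.54 = 1550 K; P₂ = P₁(V₁/V₂)^n = 9620 kPa.
For an ideal gas ΔU = nCvΔT with Cv = (3/2)R = 12.5 J/(mol·K).
ΔU = 4.90×12.5×(1550−567) = 60200 J.

60200 J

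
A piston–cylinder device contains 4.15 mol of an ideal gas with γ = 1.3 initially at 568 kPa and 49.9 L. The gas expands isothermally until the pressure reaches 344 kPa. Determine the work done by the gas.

T₁ = P₁V₁/(nR) = 568×49.9/(4.15×8.314) = 821 K.
Isothermal: T stays 821 K; PV = const ⇒ V₂ = 82.4 L, P₂ = 344 kPa.
W = nRT ln(V₂/V₁) = 4.15×8.314×821×ln(1.65) = 14200 J.

14200 J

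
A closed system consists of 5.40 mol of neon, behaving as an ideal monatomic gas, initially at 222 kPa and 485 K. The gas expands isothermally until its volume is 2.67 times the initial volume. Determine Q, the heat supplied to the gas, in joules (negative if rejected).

V₁ = nRT₁/P₁ = 5.40×8.314×485/222 = 98.1 L.
Isothermal: T stays 485 K; PV = const ⇒ V₂ = 262 L, P₂ = 83.1 kPa.
ΔU = 0 (ideal gas, T constant).
W = nRT ln(V₂/V₁) = 5.40×8.314×485×ln(2.67) = 21400 J.
Q = ΔU + W = 21400 J.

21400 J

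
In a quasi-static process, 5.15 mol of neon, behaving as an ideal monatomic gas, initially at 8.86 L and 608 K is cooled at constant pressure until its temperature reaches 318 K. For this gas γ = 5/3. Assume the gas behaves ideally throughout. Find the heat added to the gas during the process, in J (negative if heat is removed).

-31000 J

P₁ = nRT₁/V₁ = 5.15×8.314×608/8.86 = 2940 kPa.
Isobaric: P stays 2940 kPa; V/T = const ⇒ T₂ = 318 K, V₂ = 4.63 L.
W = PΔV = 2940×(4.63−8.86) kPa·L = -12400 J.
ΔU = nCvΔT = 5.15×12.5×(318−608) = -18600 J.
Q = ΔU + W = nCpΔT = -31000 J.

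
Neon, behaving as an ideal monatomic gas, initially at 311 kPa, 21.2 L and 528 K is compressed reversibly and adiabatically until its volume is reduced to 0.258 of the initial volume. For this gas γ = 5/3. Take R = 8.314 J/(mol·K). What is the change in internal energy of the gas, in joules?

14500 J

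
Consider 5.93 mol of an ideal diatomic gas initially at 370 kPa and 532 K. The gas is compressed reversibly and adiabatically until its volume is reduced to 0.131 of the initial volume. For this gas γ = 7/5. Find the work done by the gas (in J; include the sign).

-82300 J

V₁ = nRT₁/P₁ = 5.93×8.314×532/370 = 70.9 L.
Adiabatic: TV^(γ−1) = const ⇒ T₂ = 532×(7.63)^0.400 = 1200 K; PV^γ = const ⇒ P₂ = 6370 kPa.
ΔU = nCvΔT = 5.93×20.8×(1200−532) = 82300 J.
Q = 0 for an adiabatic process, so W = −ΔU = -82300 J.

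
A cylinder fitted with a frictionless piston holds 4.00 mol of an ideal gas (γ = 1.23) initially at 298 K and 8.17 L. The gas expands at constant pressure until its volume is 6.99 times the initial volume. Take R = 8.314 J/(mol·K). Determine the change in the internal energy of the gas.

258000 J

P₁ = nRT₁/V₁ = 4.00×8.314×298/8.17 = 1210 kPa.
Isobaric: P stays 1210 kPa; V/T = const ⇒ T₂ = 2080 K, V₂ = 57.1 L.
For an ideal gas ΔU = nCvΔT with Cv = R/(γ−1) = 36.1 J/(mol·K).
ΔU = 4.00×36.1×(2080−298) = 258000 J.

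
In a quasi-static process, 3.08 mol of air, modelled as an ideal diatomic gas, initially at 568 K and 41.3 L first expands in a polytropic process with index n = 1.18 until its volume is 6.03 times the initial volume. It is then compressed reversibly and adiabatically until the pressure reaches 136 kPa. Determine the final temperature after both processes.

P₁ = nRT₁/V₁ = 3.08×8.314×568/41.3 = 352 kPa.
Step 1 — Polytropic n=1.18: T₂ = T₁(V₁/V₂)^(n−1) = 568×(0.166)^0.18 = 411 K; P₂ = P₁(V₁/V₂)^n = 42.3 kPa.
W = (P₁V₁−P₂V₂)/(n−1) = (352×41.3−42.3×249)/0.18 = 22300 J.
ΔU = nCvΔT = 3.08×20.8×(411−568) = -10000 J.
Q = ΔU + W = 12300 J.
State after step 1: P = 42.3 kPa, V = 249 L, T = 411 K.
Step 2 — Adiabatic: T₂/T₁ = (P₂/P₁)^((γ−1)/γ) ⇒ T₂ = 411×(3.22)^0.286 = 574 K; V₂ = 108 L.
ΔU = nCvΔT = 3.08×20.8×(574−411) = 10400 J.
Q = 0 for an adiabatic process, so W = −ΔU = -10400 J.
Net over both steps: W = 11900 J, Q = 12300 J, ΔU = 384 J.

574 K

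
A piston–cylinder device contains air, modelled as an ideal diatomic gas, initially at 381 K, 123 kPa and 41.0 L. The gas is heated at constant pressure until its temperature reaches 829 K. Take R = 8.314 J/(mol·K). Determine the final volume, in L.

Isobaric: P stays 123 kPa; V/T = const ⇒ T₂ = 829 K, V₂ = 89.2 L.

89.2 L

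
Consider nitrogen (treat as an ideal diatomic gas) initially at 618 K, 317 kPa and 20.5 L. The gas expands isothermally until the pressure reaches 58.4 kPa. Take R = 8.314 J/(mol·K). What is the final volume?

Isothermal: T stays 618 K; PV = const ⇒ V₂ = 111 L, P₂ = 58.4 kPa.

111 L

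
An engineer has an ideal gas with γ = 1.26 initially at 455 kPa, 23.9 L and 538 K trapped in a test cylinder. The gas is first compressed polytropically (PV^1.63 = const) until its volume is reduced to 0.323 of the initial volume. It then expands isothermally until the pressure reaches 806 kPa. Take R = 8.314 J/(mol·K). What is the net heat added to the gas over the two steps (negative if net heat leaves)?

53600 J

n = P₁V₁/(RT₁) = 455×23.9/(8.314×538) = 2.43 mol.
Step 1 — Polytropic n=1.63: T₂ = T₁(V₁/V₂)^(n−1) = 538×(3.10)^0.63 = 1100 K; P₂ = P₁(V₁/V₂)^n = 2870 kPa.
W = (P₁V₁−P₂V₂)/(n−1) = (455×23.9−2870×7.72)/0.63 = -17900 J.
ΔU = nCvΔT = 2.43×32.0×(1100−538) = 43400 J.
Q = ΔU + W = 25500 J.
State after step 1: P = 2870 kPa, V = 7.72 L, T = 1100 K.
Step 2 — Isothermal: T stays 1100 K; PV = const ⇒ V₂ = 27.5 L, P₂ = 806 kPa.
ΔU = 0 (ideal gas, T constant).
W = nRT ln(V₂/V₁) = 2.43×8.314×1100×ln(3.56) = 28200 J.
Q = ΔU + W = 28200 J.
Net over both steps: W = 10200 J, Q = 53600 J, ΔU = 43400 J.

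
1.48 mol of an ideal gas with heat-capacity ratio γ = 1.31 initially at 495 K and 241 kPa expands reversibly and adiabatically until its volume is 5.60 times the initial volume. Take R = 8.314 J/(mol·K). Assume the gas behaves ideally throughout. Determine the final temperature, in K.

V₁ = nRT₁/P₁ = 1.48×8.314×495/241 = 25.3 L.
Adiabatic: TV^(γ−1) = const ⇒ T₂ = 495×(0.179)^0.310 = 290 K; PV^γ = const ⇒ P₂ = 25.2 kPa.

290 K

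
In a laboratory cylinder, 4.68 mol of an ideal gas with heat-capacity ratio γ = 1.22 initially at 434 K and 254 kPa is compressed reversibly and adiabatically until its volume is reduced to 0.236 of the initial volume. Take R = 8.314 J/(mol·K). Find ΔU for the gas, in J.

28700 J

V₁ = nRT₁/P₁ = 4.68×8.314×434/254 = 66.5 L.
Adiabatic: TV^(γ−1) = const ⇒ T₂ = 434×(4.24)^0.220 = 596 K; PV^γ = const ⇒ P₂ = 1480 kPa.
For an ideal gas ΔU = nCvΔT with Cv = R/(γ−1) = 37.8 J/(mol·K).
ΔU = 4.68×37.8×(596−434) = 28700 J.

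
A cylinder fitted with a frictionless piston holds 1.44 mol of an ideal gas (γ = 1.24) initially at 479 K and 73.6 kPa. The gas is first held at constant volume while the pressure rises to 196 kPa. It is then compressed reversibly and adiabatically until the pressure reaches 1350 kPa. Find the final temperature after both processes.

1850 K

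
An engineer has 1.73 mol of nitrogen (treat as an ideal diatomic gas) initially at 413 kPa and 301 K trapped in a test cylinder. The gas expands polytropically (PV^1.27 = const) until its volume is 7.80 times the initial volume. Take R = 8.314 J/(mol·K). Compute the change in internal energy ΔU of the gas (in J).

-4610 J

V₁ = nRT₁/P₁ = 1.73×8.314×301/413 = 10.5 L.
Polytropic n=1.27: T₂ = T₁(V₁/V₂)^(n−1) = 301×(0.128)^0.27 = 173 K; P₂ = P₁(V₁/V₂)^n = 30.4 kPa.
For an ideal gas ΔU = nCvΔT with Cv = (5/2)R = 20.8 J/(mol·K).
ΔU = 1.73×20.8×(173−301) = -4610 J.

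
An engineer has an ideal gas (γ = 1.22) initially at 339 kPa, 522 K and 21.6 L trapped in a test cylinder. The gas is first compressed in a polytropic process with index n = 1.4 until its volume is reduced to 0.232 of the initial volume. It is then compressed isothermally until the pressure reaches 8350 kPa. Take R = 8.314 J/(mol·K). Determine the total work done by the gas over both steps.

-29800 J

n = P₁V₁/(RT₁) = 339×21.6/(8.314×522) = 1.69 mol.
Step 1 — Polytropic n=1.4: T₂ = T₁(V₁/V₂)^(n−1) = 522×(4.31)^0.40 = 936 K; P₂ = P₁(V₁/V₂)^n = 2620 kPa.
W = (P₁V₁−P₂V₂)/(n−1) = (339×21.6−2620×5.01)/0.40 = -14500 J.
ΔU = nCvΔT = 1.69×37.8×(936−522) = 26400 J.
Q = ΔU + W = 11900 J.
State after step 1: P = 2620 kPa, V = 5.01 L, T = 936 K.
Step 2 — Isothermal: T stays 936 K; PV = const ⇒ V₂ = 1.57 L, P₂ = 8350 kPa.
ΔU = 0 (ideal gas, T constant).
W = nRT ln(V₂/V₁) = 1.69×8.314×936×ln(0.314) = -15200 J.
Q = ΔU + W = -15200 J.
Net over both steps: W = -29800 J, Q = -3330 J, ΔU = 26400 J.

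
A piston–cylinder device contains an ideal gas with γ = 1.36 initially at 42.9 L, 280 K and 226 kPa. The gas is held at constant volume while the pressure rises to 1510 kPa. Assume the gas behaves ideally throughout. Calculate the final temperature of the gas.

1870 K

Isochoric: V stays 42.9 L; P/T = const ⇒ T₂ = 1870 K, P₂ = 1510 kPa.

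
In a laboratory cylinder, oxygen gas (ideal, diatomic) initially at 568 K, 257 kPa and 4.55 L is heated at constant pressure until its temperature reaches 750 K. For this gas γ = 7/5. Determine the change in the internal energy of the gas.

n = P₁V₁/(RT₁) = 257×4.55/(8.314×568) = 0.248 mol.
Isobaric: P stays 257 kPa; V/T = const ⇒ T₂ = 750 K, V₂ = 6.01 L.
For an ideal gas ΔU = nCvΔT with Cv = (5/2)R = 20.8 J/(mol·K).
ΔU = 0.248×20.8×(750−568) = 937 J.

937 J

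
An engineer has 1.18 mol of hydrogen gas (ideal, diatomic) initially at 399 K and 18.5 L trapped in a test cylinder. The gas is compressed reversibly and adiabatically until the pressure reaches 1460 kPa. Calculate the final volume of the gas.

4.66 L

P₁ = nRT₁/V₁ = 1.18×8.314×399/18.5 = 212 kPa.
Adiabatic: T₂/T₁ = (P₂/P₁)^((γ−1)/γ) ⇒ T₂ = 399×(6.90)^0.286 = 693 K; V₂ = 4.66 L.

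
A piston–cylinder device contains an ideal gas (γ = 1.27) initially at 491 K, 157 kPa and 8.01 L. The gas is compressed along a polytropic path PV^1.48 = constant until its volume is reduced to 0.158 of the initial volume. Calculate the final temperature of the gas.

Polytropic n=1.48: T₂ = T₁(V₁/V₂)^(n−1) = 491×(6.33)^0.48 = 1190 K; P₂ = P₁(V₁/V₂)^n = 2410 kPa.

1190 K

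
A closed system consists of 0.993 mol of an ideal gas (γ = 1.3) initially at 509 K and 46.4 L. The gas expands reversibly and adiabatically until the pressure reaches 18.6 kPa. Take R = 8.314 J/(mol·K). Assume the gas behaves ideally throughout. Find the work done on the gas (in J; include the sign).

-4290 J

P₁ = nRT₁/V₁ = 0.993×8.314×509/46.4 = 90.6 kPa.
Adiabatic: T₂/T₁ = (P₂/P₁)^((γ−1)/γ) ⇒ T₂ = 509×(0.205)^0.231 = 353 K; V₂ = 157 L.
ΔU = nCvΔT = 0.993×27.7×(353−509) = -4290 J.
Q = 0 for an adiabatic process, so W = −ΔU = 4290 J.
Work done on the gas = −W_by = -4290 J.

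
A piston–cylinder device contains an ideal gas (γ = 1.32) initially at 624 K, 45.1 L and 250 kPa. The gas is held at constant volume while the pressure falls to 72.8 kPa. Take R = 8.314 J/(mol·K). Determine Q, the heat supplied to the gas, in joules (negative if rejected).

n = P₁V₁/(RT₁) = 250×45.1/(8.314×624) = 2.17 mol.
Isochoric: V stays 45.1 L; P/T = const ⇒ T₂ = 182 K, P₂ = 72.8 kPa.
W = 0 (no volume change).
ΔU = nCvΔT = 2.17×26.0×(182−624) = -25000 J.
Q = ΔU = -25000 J.

-25000 J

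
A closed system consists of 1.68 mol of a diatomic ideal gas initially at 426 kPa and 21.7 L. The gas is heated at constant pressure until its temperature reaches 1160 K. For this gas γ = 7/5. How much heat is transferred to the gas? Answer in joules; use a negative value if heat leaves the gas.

24400 J

T₁ = P₁V₁/(nR) = 426×21.7/(1.68×8.314) = 662 K.
Isobaric: P stays 426 kPa; V/T = const ⇒ T₂ = 1160 K, V₂ = 38.0 L.
W = PΔV = 426×(38.0−21.7) kPa·L = 6960 J.
ΔU = nCvΔT = 1.68×20.8×(1160−662) = 17400 J.
Q = ΔU + W = nCpΔT = 24400 J.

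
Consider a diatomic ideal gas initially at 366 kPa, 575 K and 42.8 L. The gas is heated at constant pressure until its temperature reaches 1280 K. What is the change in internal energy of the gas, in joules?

n = P₁V₁/(RT₁) = 366×42.8/(8.314×575) = 3.28 mol.
Isobaric: P stays 366 kPa; V/T = const ⇒ T₂ = 1280 K, V₂ = 95.3 L.
For an ideal gas ΔU = nCvΔT with Cv = (5/2)R = 20.8 J/(mol·K).
ΔU = 3.28×20.8×(1280−575) = 48000 J.

48000 J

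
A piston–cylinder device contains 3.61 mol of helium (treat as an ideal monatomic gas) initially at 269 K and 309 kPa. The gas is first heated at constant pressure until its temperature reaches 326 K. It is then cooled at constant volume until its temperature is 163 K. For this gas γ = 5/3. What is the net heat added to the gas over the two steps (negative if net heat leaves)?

V₁ = nRT₁/P₁ = 3.61×8.314×269/309 = 26.1 L.
Step 1 — Isobaric: P stays 309 kPa; V/T = const ⇒ T₂ = 326 K, V₂ = 31.7 L.
W = PΔV = 309×(31.7−26.1) kPa·L = 1710 J.
ΔU = nCvΔT = 3.61×12.5×(326−269) = 2570 J.
Q = ΔU + W = nCpΔT = 4280 J.
State after step 1: P = 309 kPa, V = 31.7 L, T = 326 K.
Step 2 — Isochoric: V stays 31.7 L; P/T = const ⇒ T₂ = 163 K, P₂ = 154 kPa.
W = 0 (no volume change).
ΔU = nCvΔT = 3.61×12.5×(163−326) = -7340 J.
Q = ΔU = -7340 J.
Net over both steps: W = 1710 J, Q = -3060 J, ΔU = -4770 J.

-3060 J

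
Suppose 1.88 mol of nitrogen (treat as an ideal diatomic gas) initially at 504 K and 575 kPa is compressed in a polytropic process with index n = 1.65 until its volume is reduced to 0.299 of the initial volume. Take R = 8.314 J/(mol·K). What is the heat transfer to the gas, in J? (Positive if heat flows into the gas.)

V₁ = nRT₁/P₁ = 1.88×8.314×504/575 = 13.7 L.
Polytropic n=1.65: T₂ = T₁(V₁/V₂)^(n−1) = 504×(3.34)^0.65 = 1100 K; P₂ = P₁(V₁/V₂)^n = 4220 kPa.
W = (P₁V₁−P₂V₂)/(n−1) = (575×13.7−4220×4.10)/0.65 = -14400 J.
ΔU = nCvΔT = 1.88×20.8×(1100−504) = 23500 J.
Q = ΔU + W = 9030 J.

9030 J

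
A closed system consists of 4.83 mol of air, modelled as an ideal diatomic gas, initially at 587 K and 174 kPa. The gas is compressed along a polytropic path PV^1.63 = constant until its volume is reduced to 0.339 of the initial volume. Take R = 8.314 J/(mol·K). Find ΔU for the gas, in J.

V₁ = nRT₁/P₁ = 4.83×8.314×587/174 = 135 L.
Polytropic n=1.63: T₂ = T₁(V₁/V₂)^(n−1) = 587×(2.95)^0.63 = 1160 K; P₂ = P₁(V₁/V₂)^n = 1010 kPa.
For an ideal gas ΔU = nCvΔT with Cv = (5/2)R = 20.8 J/(mol·K).
ΔU = 4.83×20.8×(1160−587) = 57600 J.

57600 J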